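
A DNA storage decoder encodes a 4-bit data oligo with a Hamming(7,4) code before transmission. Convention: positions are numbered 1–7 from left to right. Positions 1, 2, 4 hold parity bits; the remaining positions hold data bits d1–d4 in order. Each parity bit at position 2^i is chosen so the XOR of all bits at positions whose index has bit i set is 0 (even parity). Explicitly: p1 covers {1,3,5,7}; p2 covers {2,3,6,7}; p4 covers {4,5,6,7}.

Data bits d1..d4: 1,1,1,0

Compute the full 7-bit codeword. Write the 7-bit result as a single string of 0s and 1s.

Place data at non-parity positions: p1 p2 1 p4 1 1 0
p1 (pos 1,3,5,7): XOR of data positions = 1⊕1⊕0 = 0
p2 (pos 2,3,6,7): XOR of data positions = 1⊕1⊕0 = 0
p4 (pos 4,5,6,7): XOR of data positions = 1⊕1⊕0 = 0
Codeword: 0010110

0010110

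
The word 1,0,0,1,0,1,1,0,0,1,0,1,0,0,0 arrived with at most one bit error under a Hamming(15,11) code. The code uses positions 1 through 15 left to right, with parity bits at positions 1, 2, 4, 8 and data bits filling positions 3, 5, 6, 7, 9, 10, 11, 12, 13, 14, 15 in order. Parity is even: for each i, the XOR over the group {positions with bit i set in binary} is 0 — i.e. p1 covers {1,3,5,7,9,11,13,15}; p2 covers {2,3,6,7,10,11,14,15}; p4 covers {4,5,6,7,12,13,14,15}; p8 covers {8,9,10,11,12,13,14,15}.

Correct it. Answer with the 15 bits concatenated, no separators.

110101100101000

s1 (pos 1,3,5,7,9,11,13,15): 1⊕0⊕0⊕1⊕0⊕0⊕0⊕0 = 0
s2 (pos 2,3,6,7,10,11,14,15): 0⊕0⊕1⊕1⊕1⊕0⊕0⊕0 = 1
s4 (pos 4,5,6,7,12,13,14,15): 1⊕0⊕1⊕1⊕1⊕0⊕0⊕0 = 0
s8 (pos 8,9,10,11,12,13,14,15): 0⊕0⊕1⊕0⊕1⊕0⊕0⊕0 = 0
Syndrome s8…s1 = 0010 → error at position 2.
Flip position 2: 100101100101000 → 110101100101000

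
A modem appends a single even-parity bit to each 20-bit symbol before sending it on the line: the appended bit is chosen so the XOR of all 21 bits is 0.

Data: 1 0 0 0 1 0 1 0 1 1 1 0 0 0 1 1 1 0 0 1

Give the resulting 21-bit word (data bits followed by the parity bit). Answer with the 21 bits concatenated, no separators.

100010101110001110010

XOR of the 20 data bits: 1⊕0⊕0⊕0⊕1⊕0⊕1⊕0⊕1⊕1⊕1⊕0⊕0⊕0⊕1⊕1⊕1⊕0⊕0⊕1 = 0
Parity bit = 0 (so all 21 bits XOR to 0).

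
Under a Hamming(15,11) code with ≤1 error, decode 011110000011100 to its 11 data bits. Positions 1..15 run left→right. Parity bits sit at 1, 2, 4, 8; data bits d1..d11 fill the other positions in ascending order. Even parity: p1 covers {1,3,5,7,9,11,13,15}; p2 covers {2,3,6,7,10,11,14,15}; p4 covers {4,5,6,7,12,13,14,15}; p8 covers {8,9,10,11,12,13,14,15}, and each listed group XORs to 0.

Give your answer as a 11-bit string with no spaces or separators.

11000111100

s1 (pos 1,3,5,7,9,11,13,15): 0⊕1⊕1⊕0⊕0⊕1⊕1⊕0 = 0
s2 (pos 2,3,6,7,10,11,14,15): 1⊕1⊕0⊕0⊕0⊕1⊕0⊕0 = 1
s4 (pos 4,5,6,7,12,13,14,15): 1⊕1⊕0⊕0⊕1⊕1⊕0⊕0 = 0
s8 (pos 8,9,10,11,12,13,14,15): 0⊕0⊕0⊕1⊕1⊕1⊕0⊕0 = 1
Syndrome s8…s1 = 1010 → error at position 10.
Flip position 10: 011110000011100 → 011110000111100
Read data bits from positions 3,5,6,7,9,10,11,12,13,14,15: 11000111100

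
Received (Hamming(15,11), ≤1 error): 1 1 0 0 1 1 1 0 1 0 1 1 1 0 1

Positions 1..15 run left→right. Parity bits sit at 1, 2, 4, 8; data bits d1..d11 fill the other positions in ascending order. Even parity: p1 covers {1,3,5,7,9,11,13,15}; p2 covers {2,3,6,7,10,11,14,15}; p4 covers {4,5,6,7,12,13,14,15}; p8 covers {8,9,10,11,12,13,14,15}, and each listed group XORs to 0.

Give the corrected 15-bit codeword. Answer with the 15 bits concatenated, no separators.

s1 (pos 1,3,5,7,9,11,13,15): 1⊕0⊕1⊕1⊕1⊕1⊕1⊕1 = 1
s2 (pos 2,3,6,7,10,11,14,15): 1⊕0⊕1⊕1⊕0⊕1⊕0⊕1 = 1
s4 (pos 4,5,6,7,12,13,14,15): 0⊕1⊕1⊕1⊕1⊕1⊕0⊕1 = 0
s8 (pos 8,9,10,11,12,13,14,15): 0⊕1⊕0⊕1⊕1⊕1⊕0⊕1 = 1
Syndrome s8…s1 = 1011 → error at position 11.
Flip position 11: 110011101011101 → 110011101001101

110011101001101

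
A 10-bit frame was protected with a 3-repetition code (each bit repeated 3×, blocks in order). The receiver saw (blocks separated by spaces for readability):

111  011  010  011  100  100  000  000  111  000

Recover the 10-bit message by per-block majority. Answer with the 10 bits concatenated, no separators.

1101000010

Block 1 (111): 3 ones → 1
Block 2 (011): 2 ones → 1
Block 3 (010): 1 one → 0
Block 4 (011): 2 ones → 1
Block 5 (100): 1 one → 0
Block 6 (100): 1 one → 0
Block 7 (000): 0 ones → 0
Block 8 (000): 0 ones → 0
Block 9 (111): 3 ones → 1
Block 10 (000): 0 ones → 0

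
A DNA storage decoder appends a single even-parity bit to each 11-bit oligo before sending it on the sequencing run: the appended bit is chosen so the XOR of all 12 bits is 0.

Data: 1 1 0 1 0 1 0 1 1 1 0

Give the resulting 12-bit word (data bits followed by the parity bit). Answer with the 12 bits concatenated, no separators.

110101011101

XOR of the 11 data bits: 1⊕1⊕0⊕1⊕0⊕1⊕0⊕1⊕1⊕1⊕0 = 1
Parity bit = 1 (so all 12 bits XOR to 0).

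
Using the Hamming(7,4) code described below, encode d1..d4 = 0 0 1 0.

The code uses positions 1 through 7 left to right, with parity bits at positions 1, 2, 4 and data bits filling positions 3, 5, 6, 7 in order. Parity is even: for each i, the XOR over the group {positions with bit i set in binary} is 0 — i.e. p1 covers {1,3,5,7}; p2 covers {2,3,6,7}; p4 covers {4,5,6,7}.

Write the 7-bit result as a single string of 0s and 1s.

Place data at non-parity positions: p1 p2 0 p4 0 1 0
p1 (pos 1,3,5,7): XOR of data positions = 0⊕0⊕0 = 0
p2 (pos 2,3,6,7): XOR of data positions = 0⊕1⊕0 = 1
p4 (pos 4,5,6,7): XOR of data positions = 0⊕1⊕0 = 1
Codeword: 0101010

0101010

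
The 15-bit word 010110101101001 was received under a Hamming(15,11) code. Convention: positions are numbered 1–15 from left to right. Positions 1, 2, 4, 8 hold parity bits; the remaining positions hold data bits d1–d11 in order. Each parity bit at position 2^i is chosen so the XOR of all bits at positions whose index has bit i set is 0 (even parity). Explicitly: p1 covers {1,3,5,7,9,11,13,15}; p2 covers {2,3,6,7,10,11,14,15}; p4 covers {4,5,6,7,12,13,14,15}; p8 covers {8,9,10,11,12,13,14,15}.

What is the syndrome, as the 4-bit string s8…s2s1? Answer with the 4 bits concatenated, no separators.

0100

s1 (pos 1,3,5,7,9,11,13,15): 0⊕0⊕1⊕1⊕1⊕0⊕0⊕1 = 0
s2 (pos 2,3,6,7,10,11,14,15): 1⊕0⊕0⊕1⊕1⊕0⊕0⊕1 = 0
s4 (pos 4,5,6,7,12,13,14,15): 1⊕1⊕0⊕1⊕1⊕0⊕0⊕1 = 1
s8 (pos 8,9,10,11,12,13,14,15): 0⊕1⊕1⊕0⊕1⊕0⊕0⊕1 = 0
Syndrome s8…s1 = 0100 → error at position 4.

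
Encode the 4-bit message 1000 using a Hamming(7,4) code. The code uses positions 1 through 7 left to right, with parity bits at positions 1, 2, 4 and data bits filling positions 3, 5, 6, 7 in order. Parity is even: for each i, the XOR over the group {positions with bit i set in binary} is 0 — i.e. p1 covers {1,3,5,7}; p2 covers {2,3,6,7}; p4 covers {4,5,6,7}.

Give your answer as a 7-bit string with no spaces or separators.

Place data at non-parity positions: p1 p2 1 p4 0 0 0
p1 (pos 1,3,5,7): XOR of data positions = 1⊕0⊕0 = 1
p2 (pos 2,3,6,7): XOR of data positions = 1⊕0⊕0 = 1
p4 (pos 4,5,6,7): XOR of data positions = 0⊕0⊕0 = 0
Codeword: 1110000

1110000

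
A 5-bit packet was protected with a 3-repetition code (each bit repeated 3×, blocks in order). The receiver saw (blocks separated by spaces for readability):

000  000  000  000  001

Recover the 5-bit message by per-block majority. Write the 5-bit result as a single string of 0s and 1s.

00000

Block 1 (000): 0 ones → 0
Block 2 (000): 0 ones → 0
Block 3 (000): 0 ones → 0
Block 4 (000): 0 ones → 0
Block 5 (001): 1 one → 0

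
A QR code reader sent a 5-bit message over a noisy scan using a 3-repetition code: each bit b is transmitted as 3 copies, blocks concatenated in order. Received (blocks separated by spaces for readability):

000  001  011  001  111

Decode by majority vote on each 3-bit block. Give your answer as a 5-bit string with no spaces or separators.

Block 1 (000): 0 ones → 0
Block 2 (001): 1 one → 0
Block 3 (011): 2 ones → 1
Block 4 (001): 1 one → 0
Block 5 (111): 3 ones → 1

00101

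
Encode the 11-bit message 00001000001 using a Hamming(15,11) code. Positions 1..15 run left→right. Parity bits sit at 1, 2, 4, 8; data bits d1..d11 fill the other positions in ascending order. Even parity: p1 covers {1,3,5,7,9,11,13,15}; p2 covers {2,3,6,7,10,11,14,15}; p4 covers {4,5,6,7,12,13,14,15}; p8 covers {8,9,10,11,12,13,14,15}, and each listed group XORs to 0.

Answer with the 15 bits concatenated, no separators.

Place data at non-parity positions: p1 p2 0 p4 0 0 0 p8 1 0 0 0 0 0 1
p1 (pos 1,3,5,7,9,11,13,15): XOR of data positions = 0⊕0⊕0⊕1⊕0⊕0⊕1 = 0
p2 (pos 2,3,6,7,10,11,14,15): XOR of data positions = 0⊕0⊕0⊕0⊕0⊕0⊕1 = 1
p4 (pos 4,5,6,7,12,13,14,15): XOR of data positions = 0⊕0⊕0⊕0⊕0⊕0⊕1 = 1
p8 (pos 8,9,10,11,12,13,14,15): XOR of data positions = 1⊕0⊕0⊕0⊕0⊕0⊕1 = 0
Codeword: 010100001000001

010100001000001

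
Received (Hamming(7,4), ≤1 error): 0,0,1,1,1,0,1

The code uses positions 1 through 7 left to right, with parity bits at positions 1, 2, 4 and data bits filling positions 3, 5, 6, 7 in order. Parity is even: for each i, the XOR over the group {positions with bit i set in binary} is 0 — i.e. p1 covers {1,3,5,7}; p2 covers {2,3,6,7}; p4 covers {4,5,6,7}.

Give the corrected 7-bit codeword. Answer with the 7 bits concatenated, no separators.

0011001

s1 (pos 1,3,5,7): 0⊕1⊕1⊕1 = 1
s2 (pos 2,3,6,7): 0⊕1⊕0⊕1 = 0
s4 (pos 4,5,6,7): 1⊕1⊕0⊕1 = 1
Syndrome s4…s1 = 101 → error at position 5.
Flip position 5: 0011101 → 0011001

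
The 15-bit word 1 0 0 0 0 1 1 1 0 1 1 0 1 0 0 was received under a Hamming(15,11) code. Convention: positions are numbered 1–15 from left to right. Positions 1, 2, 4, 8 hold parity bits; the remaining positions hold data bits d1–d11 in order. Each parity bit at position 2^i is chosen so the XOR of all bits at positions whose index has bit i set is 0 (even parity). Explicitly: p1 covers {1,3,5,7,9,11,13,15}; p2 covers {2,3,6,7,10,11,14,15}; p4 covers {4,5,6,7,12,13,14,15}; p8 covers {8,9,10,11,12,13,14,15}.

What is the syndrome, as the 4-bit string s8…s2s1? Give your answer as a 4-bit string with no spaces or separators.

s1 (pos 1,3,5,7,9,11,13,15): 1⊕0⊕0⊕1⊕0⊕1⊕1⊕0 = 0
s2 (pos 2,3,6,7,10,11,14,15): 0⊕0⊕1⊕1⊕1⊕1⊕0⊕0 = 0
s4 (pos 4,5,6,7,12,13,14,15): 0⊕0⊕1⊕1⊕0⊕1⊕0⊕0 = 1
s8 (pos 8,9,10,11,12,13,14,15): 1⊕0⊕1⊕1⊕0⊕1⊕0⊕0 = 0
Syndrome s8…s1 = 0100 → error at position 4.

0100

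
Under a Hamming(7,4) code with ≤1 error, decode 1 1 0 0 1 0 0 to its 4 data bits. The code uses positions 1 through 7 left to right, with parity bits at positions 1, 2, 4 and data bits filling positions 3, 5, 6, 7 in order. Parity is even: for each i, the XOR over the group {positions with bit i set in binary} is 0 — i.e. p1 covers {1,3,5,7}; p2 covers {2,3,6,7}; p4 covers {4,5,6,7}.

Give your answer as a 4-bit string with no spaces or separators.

s1 (pos 1,3,5,7): 1⊕0⊕1⊕0 = 0
s2 (pos 2,3,6,7): 1⊕0⊕0⊕0 = 1
s4 (pos 4,5,6,7): 0⊕1⊕0⊕0 = 1
Syndrome s4…s1 = 110 → error at position 6.
Flip position 6: 1100100 → 1100110
Read data bits from positions 3,5,6,7: 0110

0110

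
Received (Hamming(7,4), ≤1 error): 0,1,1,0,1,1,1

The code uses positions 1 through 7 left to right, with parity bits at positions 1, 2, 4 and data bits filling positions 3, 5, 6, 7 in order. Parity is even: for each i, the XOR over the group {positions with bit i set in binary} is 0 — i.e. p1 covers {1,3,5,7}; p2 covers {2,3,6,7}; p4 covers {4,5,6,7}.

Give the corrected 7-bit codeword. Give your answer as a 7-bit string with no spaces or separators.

s1 (pos 1,3,5,7): 0⊕1⊕1⊕1 = 1
s2 (pos 2,3,6,7): 1⊕1⊕1⊕1 = 0
s4 (pos 4,5,6,7): 0⊕1⊕1⊕1 = 1
Syndrome s4…s1 = 101 → error at position 5.
Flip position 5: 0110111 → 0110011

0110011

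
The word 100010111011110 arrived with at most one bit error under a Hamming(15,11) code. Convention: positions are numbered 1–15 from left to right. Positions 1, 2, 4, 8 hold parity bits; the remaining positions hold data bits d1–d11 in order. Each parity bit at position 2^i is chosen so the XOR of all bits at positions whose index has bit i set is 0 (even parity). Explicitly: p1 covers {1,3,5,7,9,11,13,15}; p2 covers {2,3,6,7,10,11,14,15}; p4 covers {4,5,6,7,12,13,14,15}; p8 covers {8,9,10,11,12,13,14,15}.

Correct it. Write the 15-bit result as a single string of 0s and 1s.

100011111011110

s1 (pos 1,3,5,7,9,11,13,15): 1⊕0⊕1⊕1⊕1⊕1⊕1⊕0 = 0
s2 (pos 2,3,6,7,10,11,14,15): 0⊕0⊕0⊕1⊕0⊕1⊕1⊕0 = 1
s4 (pos 4,5,6,7,12,13,14,15): 0⊕1⊕0⊕1⊕1⊕1⊕1⊕0 = 1
s8 (pos 8,9,10,11,12,13,14,15): 1⊕1⊕0⊕1⊕1⊕1⊕1⊕0 = 0
Syndrome s8…s1 = 0110 → error at position 6.
Flip position 6: 100010111011110 → 100011111011110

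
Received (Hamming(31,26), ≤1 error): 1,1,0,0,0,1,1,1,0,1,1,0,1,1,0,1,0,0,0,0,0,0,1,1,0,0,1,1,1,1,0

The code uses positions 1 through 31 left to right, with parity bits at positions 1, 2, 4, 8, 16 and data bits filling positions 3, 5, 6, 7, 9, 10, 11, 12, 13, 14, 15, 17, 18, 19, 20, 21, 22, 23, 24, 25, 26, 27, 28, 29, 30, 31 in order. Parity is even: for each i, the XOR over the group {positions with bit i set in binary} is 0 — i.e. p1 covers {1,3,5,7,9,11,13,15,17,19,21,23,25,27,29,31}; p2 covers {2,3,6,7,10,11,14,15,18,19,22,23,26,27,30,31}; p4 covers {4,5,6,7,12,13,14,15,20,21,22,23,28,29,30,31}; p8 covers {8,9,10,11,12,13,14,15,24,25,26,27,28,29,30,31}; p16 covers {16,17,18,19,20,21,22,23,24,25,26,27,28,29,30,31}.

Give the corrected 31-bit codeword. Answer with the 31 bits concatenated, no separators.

s1 (pos 1,3,5,7,9,11,13,15,17,19,21,23,25,27,29,31): 1⊕0⊕0⊕1⊕0⊕1⊕1⊕0⊕0⊕0⊕0⊕1⊕0⊕1⊕1⊕0 = 1
s2 (pos 2,3,6,7,10,11,14,15,18,19,22,23,26,27,30,31): 1⊕0⊕1⊕1⊕1⊕1⊕1⊕0⊕0⊕0⊕0⊕1⊕0⊕1⊕1⊕0 = 1
s4 (pos 4,5,6,7,12,13,14,15,20,21,22,23,28,29,30,31): 0⊕0⊕1⊕1⊕0⊕1⊕1⊕0⊕0⊕0⊕0⊕1⊕1⊕1⊕1⊕0 = 0
s8 (pos 8,9,10,11,12,13,14,15,24,25,26,27,28,29,30,31): 1⊕0⊕1⊕1⊕0⊕1⊕1⊕0⊕1⊕0⊕0⊕1⊕1⊕1⊕1⊕0 = 0
s16 (pos 16,17,18,19,20,21,22,23,24,25,26,27,28,29,30,31): 1⊕0⊕0⊕0⊕0⊕0⊕0⊕1⊕1⊕0⊕0⊕1⊕1⊕1⊕1⊕0 = 1
Syndrome s16…s1 = 10011 → error at position 19.
Flip position 19: 1100011101101101000000110011110 → 1100011101101101001000110011110

1100011101101101001000110011110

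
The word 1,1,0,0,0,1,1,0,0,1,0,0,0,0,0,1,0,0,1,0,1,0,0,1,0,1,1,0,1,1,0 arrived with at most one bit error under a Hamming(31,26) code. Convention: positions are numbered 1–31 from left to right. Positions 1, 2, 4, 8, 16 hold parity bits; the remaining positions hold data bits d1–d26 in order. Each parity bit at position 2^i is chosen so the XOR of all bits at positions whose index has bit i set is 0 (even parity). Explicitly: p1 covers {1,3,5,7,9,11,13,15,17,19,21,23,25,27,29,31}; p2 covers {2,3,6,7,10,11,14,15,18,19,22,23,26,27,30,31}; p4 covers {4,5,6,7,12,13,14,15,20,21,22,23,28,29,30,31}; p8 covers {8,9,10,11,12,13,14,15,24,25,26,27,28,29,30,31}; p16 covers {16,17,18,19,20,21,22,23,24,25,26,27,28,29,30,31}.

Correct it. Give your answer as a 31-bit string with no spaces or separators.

s1 (pos 1,3,5,7,9,11,13,15,17,19,21,23,25,27,29,31): 1⊕0⊕0⊕1⊕0⊕0⊕0⊕0⊕0⊕1⊕1⊕0⊕0⊕1⊕1⊕0 = 0
s2 (pos 2,3,6,7,10,11,14,15,18,19,22,23,26,27,30,31): 1⊕0⊕1⊕1⊕1⊕0⊕0⊕0⊕0⊕1⊕0⊕0⊕1⊕1⊕1⊕0 = 0
s4 (pos 4,5,6,7,12,13,14,15,20,21,22,23,28,29,30,31): 0⊕0⊕1⊕1⊕0⊕0⊕0⊕0⊕0⊕1⊕0⊕0⊕0⊕1⊕1⊕0 = 1
s8 (pos 8,9,10,11,12,13,14,15,24,25,26,27,28,29,30,31): 0⊕0⊕1⊕0⊕0⊕0⊕0⊕0⊕1⊕0⊕1⊕1⊕0⊕1⊕1⊕0 = 0
s16 (pos 16,17,18,19,20,21,22,23,24,25,26,27,28,29,30,31): 1⊕0⊕0⊕1⊕0⊕1⊕0⊕0⊕1⊕0⊕1⊕1⊕0⊕1⊕1⊕0 = 0
Syndrome s16…s1 = 00100 → error at position 4.
Flip position 4: 1100011001000001001010010110110 → 1101011001000001001010010110110

1101011001000001001010010110110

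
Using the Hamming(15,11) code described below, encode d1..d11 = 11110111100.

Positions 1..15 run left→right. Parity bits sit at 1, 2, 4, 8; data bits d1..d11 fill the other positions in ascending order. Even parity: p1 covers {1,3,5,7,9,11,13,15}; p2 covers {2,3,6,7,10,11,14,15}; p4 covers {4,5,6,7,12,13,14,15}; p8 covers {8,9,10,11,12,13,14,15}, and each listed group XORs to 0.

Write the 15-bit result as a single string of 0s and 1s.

Place data at non-parity positions: p1 p2 1 p4 1 1 1 p8 0 1 1 1 1 0 0
p1 (pos 1,3,5,7,9,11,13,15): XOR of data positions = 1⊕1⊕1⊕0⊕1⊕1⊕0 = 1
p2 (pos 2,3,6,7,10,11,14,15): XOR of data positions = 1⊕1⊕1⊕1⊕1⊕0⊕0 = 1
p4 (pos 4,5,6,7,12,13,14,15): XOR of data positions = 1⊕1⊕1⊕1⊕1⊕0⊕0 = 1
p8 (pos 8,9,10,11,12,13,14,15): XOR of data positions = 0⊕1⊕1⊕1⊕1⊕0⊕0 = 0
Codeword: 111111100111100

111111100111100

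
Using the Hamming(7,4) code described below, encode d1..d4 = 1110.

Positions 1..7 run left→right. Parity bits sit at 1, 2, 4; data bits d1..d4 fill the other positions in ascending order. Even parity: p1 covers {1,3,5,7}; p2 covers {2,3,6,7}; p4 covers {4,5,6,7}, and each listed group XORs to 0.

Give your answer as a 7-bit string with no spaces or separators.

0010110

Place data at non-parity positions: p1 p2 1 p4 1 1 0
p1 (pos 1,3,5,7): XOR of data positions = 1⊕1⊕0 = 0
p2 (pos 2,3,6,7): XOR of data positions = 1⊕1⊕0 = 0
p4 (pos 4,5,6,7): XOR of data positions = 1⊕1⊕0 = 0
Codeword: 0010110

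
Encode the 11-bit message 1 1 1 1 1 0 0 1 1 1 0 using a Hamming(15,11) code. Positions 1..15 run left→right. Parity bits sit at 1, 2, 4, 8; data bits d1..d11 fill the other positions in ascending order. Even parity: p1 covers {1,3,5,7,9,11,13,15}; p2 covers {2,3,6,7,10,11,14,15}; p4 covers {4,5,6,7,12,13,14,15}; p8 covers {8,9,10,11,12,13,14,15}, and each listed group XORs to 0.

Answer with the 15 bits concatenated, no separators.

101011101001110

Place data at non-parity positions: p1 p2 1 p4 1 1 1 p8 1 0 0 1 1 1 0
p1 (pos 1,3,5,7,9,11,13,15): XOR of data positions = 1⊕1⊕1⊕1⊕0⊕1⊕0 = 1
p2 (pos 2,3,6,7,10,11,14,15): XOR of data positions = 1⊕1⊕1⊕0⊕0⊕1⊕0 = 0
p4 (pos 4,5,6,7,12,13,14,15): XOR of data positions = 1⊕1⊕1⊕1⊕1⊕1⊕0 = 0
p8 (pos 8,9,10,11,12,13,14,15): XOR of data positions = 1⊕0⊕0⊕1⊕1⊕1⊕0 = 0
Codeword: 101011101001110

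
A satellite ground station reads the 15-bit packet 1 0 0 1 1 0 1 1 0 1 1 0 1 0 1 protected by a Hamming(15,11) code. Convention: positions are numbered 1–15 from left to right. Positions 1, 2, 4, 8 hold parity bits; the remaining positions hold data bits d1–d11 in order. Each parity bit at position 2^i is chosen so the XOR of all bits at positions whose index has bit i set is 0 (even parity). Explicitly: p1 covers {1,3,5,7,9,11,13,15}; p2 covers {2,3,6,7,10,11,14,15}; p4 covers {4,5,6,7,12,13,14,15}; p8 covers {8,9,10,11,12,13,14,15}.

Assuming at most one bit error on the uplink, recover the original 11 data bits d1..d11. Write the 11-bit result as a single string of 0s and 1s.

s1 (pos 1,3,5,7,9,11,13,15): 1⊕0⊕1⊕1⊕0⊕1⊕1⊕1 = 0
s2 (pos 2,3,6,7,10,11,14,15): 0⊕0⊕0⊕1⊕1⊕1⊕0⊕1 = 0
s4 (pos 4,5,6,7,12,13,14,15): 1⊕1⊕0⊕1⊕0⊕1⊕0⊕1 = 1
s8 (pos 8,9,10,11,12,13,14,15): 1⊕0⊕1⊕1⊕0⊕1⊕0⊕1 = 1
Syndrome s8…s1 = 1100 → error at position 12.
Flip position 12: 100110110110101 → 100110110111101
Read data bits from positions 3,5,6,7,9,10,11,12,13,14,15: 01010111101

01010111101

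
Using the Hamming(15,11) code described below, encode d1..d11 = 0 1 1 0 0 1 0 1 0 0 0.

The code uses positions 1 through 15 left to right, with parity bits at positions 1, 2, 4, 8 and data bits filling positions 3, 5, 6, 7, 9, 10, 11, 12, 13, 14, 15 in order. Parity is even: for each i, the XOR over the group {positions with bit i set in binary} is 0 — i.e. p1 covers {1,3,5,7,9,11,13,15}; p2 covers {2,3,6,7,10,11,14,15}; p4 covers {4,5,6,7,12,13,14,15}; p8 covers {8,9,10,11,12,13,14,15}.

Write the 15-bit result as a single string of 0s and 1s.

100111000101000

Place data at non-parity positions: p1 p2 0 p4 1 1 0 p8 0 1 0 1 0 0 0
p1 (pos 1,3,5,7,9,11,13,15): XOR of data positions = 0⊕1⊕0⊕0⊕0⊕0⊕0 = 1
p2 (pos 2,3,6,7,10,11,14,15): XOR of data positions = 0⊕1⊕0⊕1⊕0⊕0⊕0 = 0
p4 (pos 4,5,6,7,12,13,14,15): XOR of data positions = 1⊕1⊕0⊕1⊕0⊕0⊕0 = 1
p8 (pos 8,9,10,11,12,13,14,15): XOR of data positions = 0⊕1⊕0⊕1⊕0⊕0⊕0 = 0
Codeword: 100111000101000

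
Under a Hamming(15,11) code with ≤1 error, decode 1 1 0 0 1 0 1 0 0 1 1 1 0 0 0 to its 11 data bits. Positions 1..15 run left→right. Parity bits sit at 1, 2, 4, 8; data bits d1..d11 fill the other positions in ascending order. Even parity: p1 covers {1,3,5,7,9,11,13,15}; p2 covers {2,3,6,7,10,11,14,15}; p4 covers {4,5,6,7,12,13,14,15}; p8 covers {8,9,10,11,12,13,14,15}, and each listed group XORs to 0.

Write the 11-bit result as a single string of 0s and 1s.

01010110000

s1 (pos 1,3,5,7,9,11,13,15): 1⊕0⊕1⊕1⊕0⊕1⊕0⊕0 = 0
s2 (pos 2,3,6,7,10,11,14,15): 1⊕0⊕0⊕1⊕1⊕1⊕0⊕0 = 0
s4 (pos 4,5,6,7,12,13,14,15): 0⊕1⊕0⊕1⊕1⊕0⊕0⊕0 = 1
s8 (pos 8,9,10,11,12,13,14,15): 0⊕0⊕1⊕1⊕1⊕0⊕0⊕0 = 1
Syndrome s8…s1 = 1100 → error at position 12.
Flip position 12: 110010100111000 → 110010100110000
Read data bits from positions 3,5,6,7,9,10,11,12,13,14,15: 01010110000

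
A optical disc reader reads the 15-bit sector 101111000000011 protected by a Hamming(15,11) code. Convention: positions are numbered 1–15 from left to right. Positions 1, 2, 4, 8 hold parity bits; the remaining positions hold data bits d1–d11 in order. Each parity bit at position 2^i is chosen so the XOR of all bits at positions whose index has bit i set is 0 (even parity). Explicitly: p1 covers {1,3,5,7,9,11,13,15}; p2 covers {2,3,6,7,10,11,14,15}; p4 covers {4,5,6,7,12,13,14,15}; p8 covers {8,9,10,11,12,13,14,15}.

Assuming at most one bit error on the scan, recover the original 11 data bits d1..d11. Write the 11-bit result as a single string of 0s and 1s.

11100000011

s1 (pos 1,3,5,7,9,11,13,15): 1⊕1⊕1⊕0⊕0⊕0⊕0⊕1 = 0
s2 (pos 2,3,6,7,10,11,14,15): 0⊕1⊕1⊕0⊕0⊕0⊕1⊕1 = 0
s4 (pos 4,5,6,7,12,13,14,15): 1⊕1⊕1⊕0⊕0⊕0⊕1⊕1 = 1
s8 (pos 8,9,10,11,12,13,14,15): 0⊕0⊕0⊕0⊕0⊕0⊕1⊕1 = 0
Syndrome s8…s1 = 0100 → error at position 4.
Flip position 4: 101111000000011 → 101011000000011
Read data bits from positions 3,5,6,7,9,10,11,12,13,14,15: 11100000011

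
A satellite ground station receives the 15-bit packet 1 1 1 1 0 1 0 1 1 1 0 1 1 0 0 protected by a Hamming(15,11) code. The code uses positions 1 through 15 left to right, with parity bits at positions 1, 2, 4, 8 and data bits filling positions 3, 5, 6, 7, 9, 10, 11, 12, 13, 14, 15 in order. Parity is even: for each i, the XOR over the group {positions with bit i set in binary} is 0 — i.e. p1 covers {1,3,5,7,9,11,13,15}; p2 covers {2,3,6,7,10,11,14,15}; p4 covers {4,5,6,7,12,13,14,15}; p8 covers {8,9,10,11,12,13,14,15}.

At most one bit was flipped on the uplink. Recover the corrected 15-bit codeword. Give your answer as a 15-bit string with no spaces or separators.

111101001101100

s1 (pos 1,3,5,7,9,11,13,15): 1⊕1⊕0⊕0⊕1⊕0⊕1⊕0 = 0
s2 (pos 2,3,6,7,10,11,14,15): 1⊕1⊕1⊕0⊕1⊕0⊕0⊕0 = 0
s4 (pos 4,5,6,7,12,13,14,15): 1⊕0⊕1⊕0⊕1⊕1⊕0⊕0 = 0
s8 (pos 8,9,10,11,12,13,14,15): 1⊕1⊕1⊕0⊕1⊕1⊕0⊕0 = 1
Syndrome s8…s1 = 1000 → error at position 8.
Flip position 8: 111101011101100 → 111101001101100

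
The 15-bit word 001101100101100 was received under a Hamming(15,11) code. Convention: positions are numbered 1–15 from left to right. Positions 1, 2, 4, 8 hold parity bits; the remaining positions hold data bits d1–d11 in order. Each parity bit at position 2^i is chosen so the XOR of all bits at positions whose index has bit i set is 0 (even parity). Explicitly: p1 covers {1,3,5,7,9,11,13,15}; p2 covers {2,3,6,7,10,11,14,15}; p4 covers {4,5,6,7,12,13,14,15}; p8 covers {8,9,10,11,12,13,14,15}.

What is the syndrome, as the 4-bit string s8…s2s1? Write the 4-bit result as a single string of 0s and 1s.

s1 (pos 1,3,5,7,9,11,13,15): 0⊕1⊕0⊕1⊕0⊕0⊕1⊕0 = 1
s2 (pos 2,3,6,7,10,11,14,15): 0⊕1⊕1⊕1⊕1⊕0⊕0⊕0 = 0
s4 (pos 4,5,6,7,12,13,14,15): 1⊕0⊕1⊕1⊕1⊕1⊕0⊕0 = 1
s8 (pos 8,9,10,11,12,13,14,15): 0⊕0⊕1⊕0⊕1⊕1⊕0⊕0 = 1
Syndrome s8…s1 = 1101 → error at position 13.

1101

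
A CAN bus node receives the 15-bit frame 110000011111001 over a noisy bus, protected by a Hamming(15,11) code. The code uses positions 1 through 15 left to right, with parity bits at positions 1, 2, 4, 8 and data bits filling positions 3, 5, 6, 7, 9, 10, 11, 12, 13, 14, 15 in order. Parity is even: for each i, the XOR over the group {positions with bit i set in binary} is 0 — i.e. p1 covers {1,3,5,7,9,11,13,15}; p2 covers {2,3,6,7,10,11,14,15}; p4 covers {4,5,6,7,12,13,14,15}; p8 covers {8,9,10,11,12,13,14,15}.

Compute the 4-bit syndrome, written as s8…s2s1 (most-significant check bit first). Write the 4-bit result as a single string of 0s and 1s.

0000

s1 (pos 1,3,5,7,9,11,13,15): 1⊕0⊕0⊕0⊕1⊕1⊕0⊕1 = 0
s2 (pos 2,3,6,7,10,11,14,15): 1⊕0⊕0⊕0⊕1⊕1⊕0⊕1 = 0
s4 (pos 4,5,6,7,12,13,14,15): 0⊕0⊕0⊕0⊕1⊕0⊕0⊕1 = 0
s8 (pos 8,9,10,11,12,13,14,15): 1⊕1⊕1⊕1⊕1⊕0⊕0⊕1 = 0
Syndrome s8…s1 = 0000 → no error.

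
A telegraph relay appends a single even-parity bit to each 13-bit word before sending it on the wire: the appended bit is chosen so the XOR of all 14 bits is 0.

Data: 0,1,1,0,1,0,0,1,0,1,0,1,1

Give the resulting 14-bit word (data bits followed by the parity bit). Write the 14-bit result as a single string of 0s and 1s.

XOR of the 13 data bits: 0⊕1⊕1⊕0⊕1⊕0⊕0⊕1⊕0⊕1⊕0⊕1⊕1 = 1
Parity bit = 1 (so all 14 bits XOR to 0).

01101001010111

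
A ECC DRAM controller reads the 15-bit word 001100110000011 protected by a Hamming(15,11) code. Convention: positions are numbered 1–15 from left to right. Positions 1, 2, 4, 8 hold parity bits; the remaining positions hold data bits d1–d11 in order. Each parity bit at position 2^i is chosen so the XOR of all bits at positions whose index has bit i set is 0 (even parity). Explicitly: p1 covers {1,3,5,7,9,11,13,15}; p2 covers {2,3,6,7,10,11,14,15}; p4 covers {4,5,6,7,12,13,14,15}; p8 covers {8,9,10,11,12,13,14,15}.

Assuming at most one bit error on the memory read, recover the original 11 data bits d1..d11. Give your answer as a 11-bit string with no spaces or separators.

10011000011

s1 (pos 1,3,5,7,9,11,13,15): 0⊕1⊕0⊕1⊕0⊕0⊕0⊕1 = 1
s2 (pos 2,3,6,7,10,11,14,15): 0⊕1⊕0⊕1⊕0⊕0⊕1⊕1 = 0
s4 (pos 4,5,6,7,12,13,14,15): 1⊕0⊕0⊕1⊕0⊕0⊕1⊕1 = 0
s8 (pos 8,9,10,11,12,13,14,15): 1⊕0⊕0⊕0⊕0⊕0⊕1⊕1 = 1
Syndrome s8…s1 = 1001 → error at position 9.
Flip position 9: 001100110000011 → 001100111000011
Read data bits from positions 3,5,6,7,9,10,11,12,13,14,15: 10011000011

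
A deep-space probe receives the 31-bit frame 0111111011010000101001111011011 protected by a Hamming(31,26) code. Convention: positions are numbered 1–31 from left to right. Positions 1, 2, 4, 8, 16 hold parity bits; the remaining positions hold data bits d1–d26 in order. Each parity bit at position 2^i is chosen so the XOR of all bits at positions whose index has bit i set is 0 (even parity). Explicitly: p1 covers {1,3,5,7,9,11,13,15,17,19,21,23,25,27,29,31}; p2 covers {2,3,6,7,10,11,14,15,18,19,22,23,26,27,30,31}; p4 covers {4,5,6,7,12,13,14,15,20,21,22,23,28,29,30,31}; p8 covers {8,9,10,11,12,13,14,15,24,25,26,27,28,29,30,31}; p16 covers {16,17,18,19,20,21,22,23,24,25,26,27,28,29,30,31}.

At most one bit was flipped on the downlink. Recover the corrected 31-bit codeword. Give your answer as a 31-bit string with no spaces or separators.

0111111010010000101001111011011

s1 (pos 1,3,5,7,9,11,13,15,17,19,21,23,25,27,29,31): 0⊕1⊕1⊕1⊕1⊕0⊕0⊕0⊕1⊕1⊕0⊕1⊕1⊕1⊕0⊕1 = 0
s2 (pos 2,3,6,7,10,11,14,15,18,19,22,23,26,27,30,31): 1⊕1⊕1⊕1⊕1⊕0⊕0⊕0⊕0⊕1⊕1⊕1⊕0⊕1⊕1⊕1 = 1
s4 (pos 4,5,6,7,12,13,14,15,20,21,22,23,28,29,30,31): 1⊕1⊕1⊕1⊕1⊕0⊕0⊕0⊕0⊕0⊕1⊕1⊕1⊕0⊕1⊕1 = 0
s8 (pos 8,9,10,11,12,13,14,15,24,25,26,27,28,29,30,31): 0⊕1⊕1⊕0⊕1⊕0⊕0⊕0⊕1⊕1⊕0⊕1⊕1⊕0⊕1⊕1 = 1
s16 (pos 16,17,18,19,20,21,22,23,24,25,26,27,28,29,30,31): 0⊕1⊕0⊕1⊕0⊕0⊕1⊕1⊕1⊕1⊕0⊕1⊕1⊕0⊕1⊕1 = 0
Syndrome s16…s1 = 01010 → error at position 10.
Flip position 10: 0111111011010000101001111011011 → 0111111010010000101001111011011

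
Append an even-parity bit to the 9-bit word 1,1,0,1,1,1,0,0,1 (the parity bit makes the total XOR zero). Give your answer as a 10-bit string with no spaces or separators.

XOR of the 9 data bits: 1⊕1⊕0⊕1⊕1⊕1⊕0⊕0⊕1 = 0
Parity bit = 0 (so all 10 bits XOR to 0).

1101110010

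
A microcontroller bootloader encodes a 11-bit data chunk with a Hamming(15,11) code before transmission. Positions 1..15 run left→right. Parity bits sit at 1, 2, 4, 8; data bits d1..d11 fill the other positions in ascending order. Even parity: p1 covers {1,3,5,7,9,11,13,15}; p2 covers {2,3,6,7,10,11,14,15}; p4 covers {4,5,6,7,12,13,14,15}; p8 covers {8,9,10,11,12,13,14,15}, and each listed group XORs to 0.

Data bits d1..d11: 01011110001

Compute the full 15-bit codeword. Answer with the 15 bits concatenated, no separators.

100110101110001

Place data at non-parity positions: p1 p2 0 p4 1 0 1 p8 1 1 1 0 0 0 1
p1 (pos 1,3,5,7,9,11,13,15): XOR of data positions = 0⊕1⊕1⊕1⊕1⊕0⊕1 = 1
p2 (pos 2,3,6,7,10,11,14,15): XOR of data positions = 0⊕0⊕1⊕1⊕1⊕0⊕1 = 0
p4 (pos 4,5,6,7,12,13,14,15): XOR of data positions = 1⊕0⊕1⊕0⊕0⊕0⊕1 = 1
p8 (pos 8,9,10,11,12,13,14,15): XOR of data positions = 1⊕1⊕1⊕0⊕0⊕0⊕1 = 0
Codeword: 100110101110001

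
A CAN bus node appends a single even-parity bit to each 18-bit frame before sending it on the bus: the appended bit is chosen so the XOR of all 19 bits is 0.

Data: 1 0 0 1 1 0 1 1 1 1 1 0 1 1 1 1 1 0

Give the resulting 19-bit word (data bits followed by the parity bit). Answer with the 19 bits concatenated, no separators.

1001101111101111101

XOR of the 18 data bits: 1⊕0⊕0⊕1⊕1⊕0⊕1⊕1⊕1⊕1⊕1⊕0⊕1⊕1⊕1⊕1⊕1⊕0 = 1
Parity bit = 1 (so all 19 bits XOR to 0).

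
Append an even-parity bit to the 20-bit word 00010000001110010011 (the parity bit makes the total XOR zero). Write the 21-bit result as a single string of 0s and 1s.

XOR of the 20 data bits: 0⊕0⊕0⊕1⊕0⊕0⊕0⊕0⊕0⊕0⊕1⊕1⊕1⊕0⊕0⊕1⊕0⊕0⊕1⊕1 = 1
Parity bit = 1 (so all 21 bits XOR to 0).

000100000011100100111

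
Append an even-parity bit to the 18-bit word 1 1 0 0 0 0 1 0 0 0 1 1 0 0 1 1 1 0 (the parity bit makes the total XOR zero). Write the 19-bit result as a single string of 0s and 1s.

XOR of the 18 data bits: 1⊕1⊕0⊕0⊕0⊕0⊕1⊕0⊕0⊕0⊕1⊕1⊕0⊕0⊕1⊕1⊕1⊕0 = 0
Parity bit = 0 (so all 19 bits XOR to 0).

1100001000110011100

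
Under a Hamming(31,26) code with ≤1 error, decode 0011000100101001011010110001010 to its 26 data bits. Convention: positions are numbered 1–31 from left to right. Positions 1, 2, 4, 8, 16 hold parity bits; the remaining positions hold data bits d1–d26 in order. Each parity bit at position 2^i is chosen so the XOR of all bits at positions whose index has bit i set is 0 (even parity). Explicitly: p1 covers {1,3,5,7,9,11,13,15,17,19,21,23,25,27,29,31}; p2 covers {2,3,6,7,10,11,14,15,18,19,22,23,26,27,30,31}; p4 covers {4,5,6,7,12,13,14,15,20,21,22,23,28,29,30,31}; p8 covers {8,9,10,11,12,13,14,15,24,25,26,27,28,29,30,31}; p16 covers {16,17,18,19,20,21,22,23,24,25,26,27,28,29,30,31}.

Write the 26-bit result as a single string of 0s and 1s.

s1 (pos 1,3,5,7,9,11,13,15,17,19,21,23,25,27,29,31): 0⊕1⊕0⊕0⊕0⊕1⊕1⊕0⊕0⊕1⊕1⊕1⊕0⊕0⊕0⊕0 = 0
s2 (pos 2,3,6,7,10,11,14,15,18,19,22,23,26,27,30,31): 0⊕1⊕0⊕0⊕0⊕1⊕0⊕0⊕1⊕1⊕0⊕1⊕0⊕0⊕1⊕0 = 0
s4 (pos 4,5,6,7,12,13,14,15,20,21,22,23,28,29,30,31): 1⊕0⊕0⊕0⊕0⊕1⊕0⊕0⊕0⊕1⊕0⊕1⊕1⊕0⊕1⊕0 = 0
s8 (pos 8,9,10,11,12,13,14,15,24,25,26,27,28,29,30,31): 1⊕0⊕0⊕1⊕0⊕1⊕0⊕0⊕1⊕0⊕0⊕0⊕1⊕0⊕1⊕0 = 0
s16 (pos 16,17,18,19,20,21,22,23,24,25,26,27,28,29,30,31): 1⊕0⊕1⊕1⊕0⊕1⊕0⊕1⊕1⊕0⊕0⊕0⊕1⊕0⊕1⊕0 = 0
Syndrome s16…s1 = 00000 → no error.
Read data bits from positions 3,5,6,7,9,10,11,12,13,14,15,17,18,19,20,21,22,23,24,25,26,27,28,29,30,31: 10000010100011010110001010

10000010100011010110001010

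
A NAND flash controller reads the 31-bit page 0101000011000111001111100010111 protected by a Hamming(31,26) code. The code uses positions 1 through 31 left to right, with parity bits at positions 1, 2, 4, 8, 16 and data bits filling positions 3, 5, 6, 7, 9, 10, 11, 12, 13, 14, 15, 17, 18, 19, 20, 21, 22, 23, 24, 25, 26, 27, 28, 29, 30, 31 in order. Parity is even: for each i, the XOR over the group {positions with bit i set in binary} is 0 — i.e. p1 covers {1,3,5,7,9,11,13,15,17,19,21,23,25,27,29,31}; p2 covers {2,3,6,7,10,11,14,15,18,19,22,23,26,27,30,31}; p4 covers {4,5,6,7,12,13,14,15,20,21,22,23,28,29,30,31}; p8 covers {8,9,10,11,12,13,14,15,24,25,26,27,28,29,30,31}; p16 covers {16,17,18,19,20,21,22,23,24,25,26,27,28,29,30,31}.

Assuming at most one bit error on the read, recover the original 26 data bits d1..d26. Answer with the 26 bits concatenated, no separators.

00001100011001111100010111

s1 (pos 1,3,5,7,9,11,13,15,17,19,21,23,25,27,29,31): 0⊕0⊕0⊕0⊕1⊕0⊕0⊕1⊕0⊕1⊕1⊕1⊕0⊕1⊕1⊕1 = 0
s2 (pos 2,3,6,7,10,11,14,15,18,19,22,23,26,27,30,31): 1⊕0⊕0⊕0⊕1⊕0⊕1⊕1⊕0⊕1⊕1⊕1⊕0⊕1⊕1⊕1 = 0
s4 (pos 4,5,6,7,12,13,14,15,20,21,22,23,28,29,30,31): 1⊕0⊕0⊕0⊕0⊕0⊕1⊕1⊕1⊕1⊕1⊕1⊕0⊕1⊕1⊕1 = 0
s8 (pos 8,9,10,11,12,13,14,15,24,25,26,27,28,29,30,31): 0⊕1⊕1⊕0⊕0⊕0⊕1⊕1⊕0⊕0⊕0⊕1⊕0⊕1⊕1⊕1 = 0
s16 (pos 16,17,18,19,20,21,22,23,24,25,26,27,28,29,30,31): 1⊕0⊕0⊕1⊕1⊕1⊕1⊕1⊕0⊕0⊕0⊕1⊕0⊕1⊕1⊕1 = 0
Syndrome s16…s1 = 00000 → no error.
Read data bits from positions 3,5,6,7,9,10,11,12,13,14,15,17,18,19,20,21,22,23,24,25,26,27,28,29,30,31: 00001100011001111100010111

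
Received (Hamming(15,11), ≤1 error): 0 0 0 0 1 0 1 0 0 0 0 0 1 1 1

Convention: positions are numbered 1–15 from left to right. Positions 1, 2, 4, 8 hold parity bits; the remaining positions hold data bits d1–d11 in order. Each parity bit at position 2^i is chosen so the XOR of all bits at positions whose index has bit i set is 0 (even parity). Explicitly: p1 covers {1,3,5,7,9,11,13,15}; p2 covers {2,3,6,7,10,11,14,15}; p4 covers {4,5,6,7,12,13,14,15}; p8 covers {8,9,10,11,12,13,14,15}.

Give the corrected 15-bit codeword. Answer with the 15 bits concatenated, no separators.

000010100000101

s1 (pos 1,3,5,7,9,11,13,15): 0⊕0⊕1⊕1⊕0⊕0⊕1⊕1 = 0
s2 (pos 2,3,6,7,10,11,14,15): 0⊕0⊕0⊕1⊕0⊕0⊕1⊕1 = 1
s4 (pos 4,5,6,7,12,13,14,15): 0⊕1⊕0⊕1⊕0⊕1⊕1⊕1 = 1
s8 (pos 8,9,10,11,12,13,14,15): 0⊕0⊕0⊕0⊕0⊕1⊕1⊕1 = 1
Syndrome s8…s1 = 1110 → error at position 14.
Flip position 14: 000010100000111 → 000010100000101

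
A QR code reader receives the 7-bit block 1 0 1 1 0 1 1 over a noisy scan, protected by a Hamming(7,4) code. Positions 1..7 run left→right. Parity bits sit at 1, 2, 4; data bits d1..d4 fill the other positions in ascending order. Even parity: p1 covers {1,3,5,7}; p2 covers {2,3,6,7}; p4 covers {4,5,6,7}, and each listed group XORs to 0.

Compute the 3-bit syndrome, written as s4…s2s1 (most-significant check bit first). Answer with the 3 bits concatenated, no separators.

111

s1 (pos 1,3,5,7): 1⊕1⊕0⊕1 = 1
s2 (pos 2,3,6,7): 0⊕1⊕1⊕1 = 1
s4 (pos 4,5,6,7): 1⊕0⊕1⊕1 = 1
Syndrome s4…s1 = 111 → error at position 7.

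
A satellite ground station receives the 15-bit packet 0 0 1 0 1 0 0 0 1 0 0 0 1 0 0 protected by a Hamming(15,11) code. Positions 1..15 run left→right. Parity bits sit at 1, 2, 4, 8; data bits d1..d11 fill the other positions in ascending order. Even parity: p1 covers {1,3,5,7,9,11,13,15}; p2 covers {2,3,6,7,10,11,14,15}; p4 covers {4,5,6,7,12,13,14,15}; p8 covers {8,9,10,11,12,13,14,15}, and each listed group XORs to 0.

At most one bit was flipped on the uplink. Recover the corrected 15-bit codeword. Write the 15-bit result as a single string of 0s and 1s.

011010001000100

s1 (pos 1,3,5,7,9,11,13,15): 0⊕1⊕1⊕0⊕1⊕0⊕1⊕0 = 0
s2 (pos 2,3,6,7,10,11,14,15): 0⊕1⊕0⊕0⊕0⊕0⊕0⊕0 = 1
s4 (pos 4,5,6,7,12,13,14,15): 0⊕1⊕0⊕0⊕0⊕1⊕0⊕0 = 0
s8 (pos 8,9,10,11,12,13,14,15): 0⊕1⊕0⊕0⊕0⊕1⊕0⊕0 = 0
Syndrome s8…s1 = 0010 → error at position 2.
Flip position 2: 001010001000100 → 011010001000100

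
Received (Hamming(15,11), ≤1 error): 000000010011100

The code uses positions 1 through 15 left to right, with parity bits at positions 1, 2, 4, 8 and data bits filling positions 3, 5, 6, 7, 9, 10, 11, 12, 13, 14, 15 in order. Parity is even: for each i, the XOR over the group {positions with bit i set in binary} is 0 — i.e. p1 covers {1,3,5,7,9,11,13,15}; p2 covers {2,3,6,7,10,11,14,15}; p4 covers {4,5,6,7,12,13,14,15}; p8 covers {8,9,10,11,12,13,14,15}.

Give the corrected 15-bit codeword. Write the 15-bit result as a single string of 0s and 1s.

010000010011100

s1 (pos 1,3,5,7,9,11,13,15): 0⊕0⊕0⊕0⊕0⊕1⊕1⊕0 = 0
s2 (pos 2,3,6,7,10,11,14,15): 0⊕0⊕0⊕0⊕0⊕1⊕0⊕0 = 1
s4 (pos 4,5,6,7,12,13,14,15): 0⊕0⊕0⊕0⊕1⊕1⊕0⊕0 = 0
s8 (pos 8,9,10,11,12,13,14,15): 1⊕0⊕0⊕1⊕1⊕1⊕0⊕0 = 0
Syndrome s8…s1 = 0010 → error at position 2.
Flip position 2: 000000010011100 → 010000010011100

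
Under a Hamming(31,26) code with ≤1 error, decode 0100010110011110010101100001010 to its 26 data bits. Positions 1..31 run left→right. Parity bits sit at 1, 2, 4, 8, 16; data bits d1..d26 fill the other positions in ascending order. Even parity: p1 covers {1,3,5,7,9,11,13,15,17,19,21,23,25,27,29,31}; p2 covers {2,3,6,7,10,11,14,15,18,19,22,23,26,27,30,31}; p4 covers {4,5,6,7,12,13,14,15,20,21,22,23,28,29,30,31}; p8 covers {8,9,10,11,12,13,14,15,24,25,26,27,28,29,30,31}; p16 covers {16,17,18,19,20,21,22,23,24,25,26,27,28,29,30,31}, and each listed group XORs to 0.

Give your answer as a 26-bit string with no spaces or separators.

00101001111010101100001010

s1 (pos 1,3,5,7,9,11,13,15,17,19,21,23,25,27,29,31): 0⊕0⊕0⊕0⊕1⊕0⊕1⊕1⊕0⊕0⊕0⊕1⊕0⊕0⊕0⊕0 = 0
s2 (pos 2,3,6,7,10,11,14,15,18,19,22,23,26,27,30,31): 1⊕0⊕1⊕0⊕0⊕0⊕1⊕1⊕1⊕0⊕1⊕1⊕0⊕0⊕1⊕0 = 0
s4 (pos 4,5,6,7,12,13,14,15,20,21,22,23,28,29,30,31): 0⊕0⊕1⊕0⊕1⊕1⊕1⊕1⊕1⊕0⊕1⊕1⊕1⊕0⊕1⊕0 = 0
s8 (pos 8,9,10,11,12,13,14,15,24,25,26,27,28,29,30,31): 1⊕1⊕0⊕0⊕1⊕1⊕1⊕1⊕0⊕0⊕0⊕0⊕1⊕0⊕1⊕0 = 0
s16 (pos 16,17,18,19,20,21,22,23,24,25,26,27,28,29,30,31): 0⊕0⊕1⊕0⊕1⊕0⊕1⊕1⊕0⊕0⊕0⊕0⊕1⊕0⊕1⊕0 = 0
Syndrome s16…s1 = 00000 → no error.
Read data bits from positions 3,5,6,7,9,10,11,12,13,14,15,17,18,19,20,21,22,23,24,25,26,27,28,29,30,31: 00101001111010101100001010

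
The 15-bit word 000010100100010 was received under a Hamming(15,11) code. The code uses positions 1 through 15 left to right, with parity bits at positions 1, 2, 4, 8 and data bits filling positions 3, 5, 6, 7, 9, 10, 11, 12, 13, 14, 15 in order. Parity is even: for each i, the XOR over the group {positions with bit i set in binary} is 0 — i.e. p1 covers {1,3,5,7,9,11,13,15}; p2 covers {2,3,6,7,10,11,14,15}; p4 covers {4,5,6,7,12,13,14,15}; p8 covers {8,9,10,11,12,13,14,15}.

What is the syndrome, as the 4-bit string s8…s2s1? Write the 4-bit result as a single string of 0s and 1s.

s1 (pos 1,3,5,7,9,11,13,15): 0⊕0⊕1⊕1⊕0⊕0⊕0⊕0 = 0
s2 (pos 2,3,6,7,10,11,14,15): 0⊕0⊕0⊕1⊕1⊕0⊕1⊕0 = 1
s4 (pos 4,5,6,7,12,13,14,15): 0⊕1⊕0⊕1⊕0⊕0⊕1⊕0 = 1
s8 (pos 8,9,10,11,12,13,14,15): 0⊕0⊕1⊕0⊕0⊕0⊕1⊕0 = 0
Syndrome s8…s1 = 0110 → error at position 6.

0110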